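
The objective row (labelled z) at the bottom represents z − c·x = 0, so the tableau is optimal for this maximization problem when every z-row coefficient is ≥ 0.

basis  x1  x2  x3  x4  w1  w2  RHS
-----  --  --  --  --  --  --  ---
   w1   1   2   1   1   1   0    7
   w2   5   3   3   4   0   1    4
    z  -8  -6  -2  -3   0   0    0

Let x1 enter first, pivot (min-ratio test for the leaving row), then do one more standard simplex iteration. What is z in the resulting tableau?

8

Ratio test on column x1 — row 1: 7/1 = 7; row 2: 4/5 = 4/5. Minimum is 4/5 at row 2 (w2 leaves); pivot element 5.
Pivot on row 2; the z-row RHS becomes 0 − (-8)·(4/5) = 32/5.
Next entering variable (most negative z-row entry -6/5): x2.
Ratio test on column x2 — row 1: (31/5)/(7/5) = 31/7; row 2: (4/5)/(3/5) = 4/3. Minimum is 4/3 at row 2 (x1 leaves); pivot element 3/5.
After the second pivot the z-row RHS is 32/5 − (-6/5)·(4/3) = 8.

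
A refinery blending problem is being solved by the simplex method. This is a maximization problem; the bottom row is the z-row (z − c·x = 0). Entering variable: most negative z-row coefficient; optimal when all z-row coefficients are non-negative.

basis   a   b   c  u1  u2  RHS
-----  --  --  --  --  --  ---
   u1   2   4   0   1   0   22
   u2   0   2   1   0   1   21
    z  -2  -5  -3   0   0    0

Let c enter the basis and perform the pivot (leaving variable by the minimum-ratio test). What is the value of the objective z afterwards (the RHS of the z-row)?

63

Ratio test on column c — row 1: entry 0 ≤ 0; row 2: 21/1 = 21. Minimum is 21 at row 2 (u2 leaves); pivot element 1.
Pivot on row 2; the z-row RHS becomes 0 − (-3)·21 = 63.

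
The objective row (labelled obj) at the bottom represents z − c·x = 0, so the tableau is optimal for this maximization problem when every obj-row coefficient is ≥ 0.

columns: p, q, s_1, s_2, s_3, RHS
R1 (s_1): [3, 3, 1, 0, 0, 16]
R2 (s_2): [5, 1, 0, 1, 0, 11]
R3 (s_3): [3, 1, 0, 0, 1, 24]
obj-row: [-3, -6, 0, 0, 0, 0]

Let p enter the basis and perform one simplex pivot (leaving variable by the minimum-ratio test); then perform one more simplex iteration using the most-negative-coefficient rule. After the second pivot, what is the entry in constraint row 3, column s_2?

Ratio test on column p — row 1: 16/3 = 16/3; row 2: 11/5 = 11/5; row 3: 24/3 = 8. Minimum is 11/5 at row 2 (s_2 leaves); pivot element 5.
Divide row 2 by 5; eliminate column p from the other rows.
Second iteration: most negative obj-row entry is -27/5 in column q, so q enters.
Ratio test on column q — row 1: (47/5)/(12/5) = 47/12; row 2: (11/5)/(1/5) = 11; row 3: (87/5)/(2/5) = 87/2. Minimum is 47/12 at row 1 (s_1 leaves); pivot element 12/5.
Divide row 1 by 12/5; eliminate column q from the other rows.
After both pivots, the entry at constraint row 3, column s_2 is -1/2.

-1/2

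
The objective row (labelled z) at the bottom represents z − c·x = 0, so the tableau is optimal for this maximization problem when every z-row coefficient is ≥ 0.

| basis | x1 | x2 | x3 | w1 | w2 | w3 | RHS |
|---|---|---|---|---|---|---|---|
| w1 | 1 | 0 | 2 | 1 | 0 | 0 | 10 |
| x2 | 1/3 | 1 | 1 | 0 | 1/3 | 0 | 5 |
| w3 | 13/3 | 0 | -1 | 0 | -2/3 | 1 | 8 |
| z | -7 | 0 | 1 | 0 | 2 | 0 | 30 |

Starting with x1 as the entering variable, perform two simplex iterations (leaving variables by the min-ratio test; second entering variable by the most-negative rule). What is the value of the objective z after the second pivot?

Ratio test on column x1 — row 1: 10/1 = 10; row 2: 5/(1/3) = 15; row 3: 8/(13/3) = 24/13. Minimum is 24/13 at row 3 (w3 leaves); pivot element 13/3.
Pivot on row 3; the z-row RHS becomes 30 − (-7)·(24/13) = 558/13.
Next entering variable (most negative z-row entry -8/13): x3.
Ratio test on column x3 — row 1: (106/13)/(29/13) = 106/29; row 2: (57/13)/(14/13) = 57/14; row 3: entry -3/13 ≤ 0. Minimum is 106/29 at row 1 (w1 leaves); pivot element 29/13.
After the second pivot the z-row RHS is 558/13 − (-8/13)·(106/29) = 1310/29.

1310/29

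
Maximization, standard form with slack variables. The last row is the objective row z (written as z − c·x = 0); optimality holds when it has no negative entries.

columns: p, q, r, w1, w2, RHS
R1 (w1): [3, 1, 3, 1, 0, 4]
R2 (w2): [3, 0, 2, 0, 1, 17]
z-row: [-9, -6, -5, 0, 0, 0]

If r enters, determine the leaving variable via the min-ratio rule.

w1

Column r entries and ratios — w1: 4/3 = 4/3; w2: 17/2 = 17/2.
Smallest ratio is 4/3 in the row of w1, so w1 leaves.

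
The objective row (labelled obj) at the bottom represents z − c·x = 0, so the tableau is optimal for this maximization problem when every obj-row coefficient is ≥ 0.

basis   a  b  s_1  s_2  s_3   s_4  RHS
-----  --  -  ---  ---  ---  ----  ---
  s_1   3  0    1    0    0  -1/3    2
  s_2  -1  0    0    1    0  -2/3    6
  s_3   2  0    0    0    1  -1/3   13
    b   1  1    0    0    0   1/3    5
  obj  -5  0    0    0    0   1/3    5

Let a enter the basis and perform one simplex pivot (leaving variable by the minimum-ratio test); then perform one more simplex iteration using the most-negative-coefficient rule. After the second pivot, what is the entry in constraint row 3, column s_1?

Ratio test on column a — row 1: 2/3 = 2/3; row 2: entry -1 ≤ 0; row 3: 13/2 = 13/2; row 4: 5/1 = 5. Minimum is 2/3 at row 1 (s_1 leaves); pivot element 3.
Divide row 1 by 3; eliminate column a from the other rows.
Second iteration: most negative obj-row entry is -2/9 in column s_4, so s_4 enters.
Ratio test on column s_4 — row 1: entry -1/9 ≤ 0; row 2: entry -7/9 ≤ 0; row 3: entry -1/9 ≤ 0; row 4: (13/3)/(4/9) = 39/4. Minimum is 39/4 at row 4 (b leaves); pivot element 4/9.
Divide row 4 by 4/9; eliminate column s_4 from the other rows.
After both pivots, the entry at constraint row 3, column s_1 is -3/4.

-3/4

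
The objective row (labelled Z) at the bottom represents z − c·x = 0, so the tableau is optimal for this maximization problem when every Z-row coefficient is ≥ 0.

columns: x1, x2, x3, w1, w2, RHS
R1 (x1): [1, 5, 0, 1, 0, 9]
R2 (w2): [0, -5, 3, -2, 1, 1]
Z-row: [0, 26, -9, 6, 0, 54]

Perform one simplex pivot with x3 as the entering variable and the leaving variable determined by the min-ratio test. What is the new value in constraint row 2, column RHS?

1/3

Ratio test on column x3 — row 1: entry 0 ≤ 0; row 2: 1/3 = 1/3. Minimum is 1/3 at row 2 (w2 leaves); pivot element 3.
Divide row 2 by 3; eliminate column x3 from the other rows.
In the new row 2, the RHS entry is the old entry divided by the pivot: 1/3 = 1/3.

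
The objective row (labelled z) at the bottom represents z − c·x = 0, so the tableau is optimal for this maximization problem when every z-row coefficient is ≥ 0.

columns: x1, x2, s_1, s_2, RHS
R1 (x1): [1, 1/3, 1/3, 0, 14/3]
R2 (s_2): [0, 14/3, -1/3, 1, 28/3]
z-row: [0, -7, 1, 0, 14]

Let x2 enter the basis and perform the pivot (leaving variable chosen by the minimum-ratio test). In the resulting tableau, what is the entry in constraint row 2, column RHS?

Ratio test on column x2 — row 1: (14/3)/(1/3) = 14; row 2: (28/3)/(14/3) = 2. Minimum is 2 at row 2 (s_2 leaves); pivot element 14/3.
Divide row 2 by 14/3; eliminate column x2 from the other rows.
In the new row 2, the RHS entry is the old entry divided by the pivot: (28/3)/(14/3) = 2.

2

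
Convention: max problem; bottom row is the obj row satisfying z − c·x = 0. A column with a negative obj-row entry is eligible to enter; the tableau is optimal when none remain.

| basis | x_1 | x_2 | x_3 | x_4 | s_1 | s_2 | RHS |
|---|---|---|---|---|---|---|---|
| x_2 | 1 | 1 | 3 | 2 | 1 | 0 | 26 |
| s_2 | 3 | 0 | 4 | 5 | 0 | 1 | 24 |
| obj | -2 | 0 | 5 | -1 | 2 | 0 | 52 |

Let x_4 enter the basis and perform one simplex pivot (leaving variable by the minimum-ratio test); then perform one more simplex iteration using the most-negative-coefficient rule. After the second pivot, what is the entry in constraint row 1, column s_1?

1

Ratio test on column x_4 — row 1: 26/2 = 13; row 2: 24/5 = 24/5. Minimum is 24/5 at row 2 (s_2 leaves); pivot element 5.
Divide row 2 by 5; eliminate column x_4 from the other rows.
Second iteration: most negative obj-row entry is -7/5 in column x_1, so x_1 enters.
Ratio test on column x_1 — row 1: entry -1/5 ≤ 0; row 2: (24/5)/(3/5) = 8. Minimum is 8 at row 2 (x_4 leaves); pivot element 3/5.
Divide row 2 by 3/5; eliminate column x_1 from the other rows.
After both pivots, the entry at constraint row 1, column s_1 is 1.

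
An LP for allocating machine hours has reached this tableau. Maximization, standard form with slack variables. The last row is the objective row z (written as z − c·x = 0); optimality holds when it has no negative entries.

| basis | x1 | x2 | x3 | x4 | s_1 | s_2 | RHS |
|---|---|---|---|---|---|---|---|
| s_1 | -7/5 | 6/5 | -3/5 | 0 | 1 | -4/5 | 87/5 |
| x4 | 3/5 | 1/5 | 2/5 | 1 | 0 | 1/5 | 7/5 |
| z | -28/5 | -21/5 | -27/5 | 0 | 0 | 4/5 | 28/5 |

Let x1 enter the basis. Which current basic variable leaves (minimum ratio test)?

x4

Column x1 entries and ratios — s_1: -7/5 ≤ 0, skip; x4: (7/5)/(3/5) = 7/3.
Smallest ratio is 7/3 in the row of x4, so x4 leaves.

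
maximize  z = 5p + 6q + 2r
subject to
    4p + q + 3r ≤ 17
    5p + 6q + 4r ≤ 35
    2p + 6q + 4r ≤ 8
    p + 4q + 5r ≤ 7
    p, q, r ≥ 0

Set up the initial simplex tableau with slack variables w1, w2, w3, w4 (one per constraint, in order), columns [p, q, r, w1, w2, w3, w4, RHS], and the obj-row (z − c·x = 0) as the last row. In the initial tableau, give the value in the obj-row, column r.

-2

The obj-row carries the negated objective coefficients: the r entry is -2.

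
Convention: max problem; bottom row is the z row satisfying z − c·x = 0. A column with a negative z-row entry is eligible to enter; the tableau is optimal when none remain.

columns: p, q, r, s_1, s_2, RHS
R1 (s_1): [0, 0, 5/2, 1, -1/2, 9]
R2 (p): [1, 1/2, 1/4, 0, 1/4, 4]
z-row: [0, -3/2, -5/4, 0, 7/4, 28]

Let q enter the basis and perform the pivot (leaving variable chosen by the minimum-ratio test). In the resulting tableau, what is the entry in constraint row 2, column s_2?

1/2

Ratio test on column q — row 1: entry 0 ≤ 0; row 2: 4/(1/2) = 8. Minimum is 8 at row 2 (p leaves); pivot element 1/2.
Divide row 2 by 1/2; eliminate column q from the other rows.
In the new row 2, the s_2 entry is the old entry divided by the pivot: (1/4)/(1/2) = 1/2.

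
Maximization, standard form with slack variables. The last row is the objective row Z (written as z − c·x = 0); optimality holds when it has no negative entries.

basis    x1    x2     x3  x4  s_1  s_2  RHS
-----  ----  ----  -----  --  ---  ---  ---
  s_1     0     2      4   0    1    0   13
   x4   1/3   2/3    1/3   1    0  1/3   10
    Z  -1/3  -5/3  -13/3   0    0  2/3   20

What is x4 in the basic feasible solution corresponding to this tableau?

10

x4 is basic (row 2); its value is the RHS of that row, 10.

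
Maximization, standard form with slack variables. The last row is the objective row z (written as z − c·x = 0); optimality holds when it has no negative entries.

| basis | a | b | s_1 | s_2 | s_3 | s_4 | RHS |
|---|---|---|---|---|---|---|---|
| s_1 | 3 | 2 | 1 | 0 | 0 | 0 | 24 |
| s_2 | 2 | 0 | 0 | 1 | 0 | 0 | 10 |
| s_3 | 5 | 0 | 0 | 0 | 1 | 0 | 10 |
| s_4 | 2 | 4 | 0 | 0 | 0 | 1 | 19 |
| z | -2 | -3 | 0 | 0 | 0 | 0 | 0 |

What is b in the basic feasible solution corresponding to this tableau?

b is not in the basis, so in the current basic feasible solution b = 0.

0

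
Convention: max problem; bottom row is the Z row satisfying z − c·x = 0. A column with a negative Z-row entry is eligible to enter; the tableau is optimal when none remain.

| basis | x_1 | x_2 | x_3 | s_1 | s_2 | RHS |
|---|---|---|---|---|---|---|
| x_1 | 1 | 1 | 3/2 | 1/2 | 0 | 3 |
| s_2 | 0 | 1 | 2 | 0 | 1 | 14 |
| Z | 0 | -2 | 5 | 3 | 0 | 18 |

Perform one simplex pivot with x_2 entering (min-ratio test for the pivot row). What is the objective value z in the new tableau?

24

Ratio test on column x_2 — row 1: 3/1 = 3; row 2: 14/1 = 14. Minimum is 3 at row 1 (x_1 leaves); pivot element 1.
Pivot on row 1; the Z-row RHS becomes 18 − (-2)·3 = 24.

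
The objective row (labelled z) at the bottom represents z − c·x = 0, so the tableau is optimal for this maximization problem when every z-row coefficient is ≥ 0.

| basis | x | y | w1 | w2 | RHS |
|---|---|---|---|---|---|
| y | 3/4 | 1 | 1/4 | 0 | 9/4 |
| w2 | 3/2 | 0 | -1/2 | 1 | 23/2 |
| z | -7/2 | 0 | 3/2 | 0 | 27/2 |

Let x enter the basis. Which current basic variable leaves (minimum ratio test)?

Column x entries and ratios — y: (9/4)/(3/4) = 3; w2: (23/2)/(3/2) = 23/3.
Smallest ratio is 3 in the row of y, so y leaves.

y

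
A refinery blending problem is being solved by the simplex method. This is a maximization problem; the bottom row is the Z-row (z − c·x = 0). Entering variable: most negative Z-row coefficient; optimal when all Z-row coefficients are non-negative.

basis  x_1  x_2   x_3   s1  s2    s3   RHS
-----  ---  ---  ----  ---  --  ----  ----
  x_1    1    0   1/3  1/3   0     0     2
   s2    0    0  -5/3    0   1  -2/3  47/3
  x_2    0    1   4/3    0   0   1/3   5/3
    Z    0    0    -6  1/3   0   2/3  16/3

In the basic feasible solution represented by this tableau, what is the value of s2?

s2 is basic (row 2); its value is the RHS of that row, 47/3.

47/3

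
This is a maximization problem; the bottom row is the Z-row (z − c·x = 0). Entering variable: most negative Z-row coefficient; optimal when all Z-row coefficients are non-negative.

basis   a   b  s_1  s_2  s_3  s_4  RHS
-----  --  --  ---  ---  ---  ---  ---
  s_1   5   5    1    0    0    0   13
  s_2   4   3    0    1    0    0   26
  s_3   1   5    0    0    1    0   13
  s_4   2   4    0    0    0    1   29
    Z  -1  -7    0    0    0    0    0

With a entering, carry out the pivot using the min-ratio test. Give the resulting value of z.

Ratio test on column a — row 1: 13/5 = 13/5; row 2: 26/4 = 13/2; row 3: 13/1 = 13; row 4: 29/2 = 29/2. Minimum is 13/5 at row 1 (s_1 leaves); pivot element 5.
Pivot on row 1; the Z-row RHS becomes 0 − (-1)·(13/5) = 13/5.

13/5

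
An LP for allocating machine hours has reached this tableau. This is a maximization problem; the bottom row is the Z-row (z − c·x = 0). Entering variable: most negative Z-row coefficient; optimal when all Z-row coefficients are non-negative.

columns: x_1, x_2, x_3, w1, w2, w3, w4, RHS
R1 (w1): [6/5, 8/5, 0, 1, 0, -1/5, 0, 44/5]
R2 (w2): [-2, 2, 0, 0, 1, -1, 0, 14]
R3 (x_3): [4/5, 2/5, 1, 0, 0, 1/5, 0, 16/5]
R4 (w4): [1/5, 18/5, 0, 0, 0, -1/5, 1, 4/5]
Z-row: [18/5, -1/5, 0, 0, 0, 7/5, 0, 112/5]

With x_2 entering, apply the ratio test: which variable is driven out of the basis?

w4

Column x_2 entries and ratios — w1: (44/5)/(8/5) = 11/2; w2: 14/2 = 7; x_3: (16/5)/(2/5) = 8; w4: (4/5)/(18/5) = 2/9.
Smallest ratio is 2/9 in the row of w4, so w4 leaves.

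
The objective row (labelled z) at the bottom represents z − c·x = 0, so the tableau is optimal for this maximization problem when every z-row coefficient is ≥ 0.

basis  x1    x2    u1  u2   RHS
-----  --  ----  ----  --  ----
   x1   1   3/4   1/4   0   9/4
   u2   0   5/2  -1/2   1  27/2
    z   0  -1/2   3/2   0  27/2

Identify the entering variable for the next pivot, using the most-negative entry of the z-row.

Negative z-row entries: x2: -1/2.
The most negative is -1/2 in column x2, so x2 enters.

x2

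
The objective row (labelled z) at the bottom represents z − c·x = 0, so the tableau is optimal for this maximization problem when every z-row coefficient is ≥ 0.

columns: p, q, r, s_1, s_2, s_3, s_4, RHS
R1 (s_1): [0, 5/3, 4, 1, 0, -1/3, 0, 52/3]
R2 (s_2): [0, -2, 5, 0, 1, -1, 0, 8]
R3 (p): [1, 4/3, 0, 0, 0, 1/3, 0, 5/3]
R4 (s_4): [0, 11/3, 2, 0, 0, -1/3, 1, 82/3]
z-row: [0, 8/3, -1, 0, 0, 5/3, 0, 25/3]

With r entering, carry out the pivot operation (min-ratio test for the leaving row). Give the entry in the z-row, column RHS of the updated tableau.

149/15

Ratio test on column r — row 1: (52/3)/4 = 13/3; row 2: 8/5 = 8/5; row 3: entry 0 ≤ 0; row 4: (82/3)/2 = 41/3. Minimum is 8/5 at row 2 (s_2 leaves); pivot element 5.
Divide row 2 by 5; eliminate column r from the other rows.
z-row update in column RHS: 25/3 − (-1)·(8/5) = 149/15.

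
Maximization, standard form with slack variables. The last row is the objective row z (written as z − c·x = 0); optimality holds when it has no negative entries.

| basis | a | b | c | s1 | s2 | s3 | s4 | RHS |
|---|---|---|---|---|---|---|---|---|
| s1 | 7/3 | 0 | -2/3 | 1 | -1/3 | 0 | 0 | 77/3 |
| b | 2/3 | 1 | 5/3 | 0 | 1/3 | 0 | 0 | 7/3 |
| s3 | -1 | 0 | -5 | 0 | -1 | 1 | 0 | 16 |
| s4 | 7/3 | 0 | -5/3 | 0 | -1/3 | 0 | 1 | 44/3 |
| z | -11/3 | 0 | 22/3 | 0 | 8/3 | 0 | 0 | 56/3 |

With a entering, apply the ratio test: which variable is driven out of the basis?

b

Column a entries and ratios — s1: (77/3)/(7/3) = 11; b: (7/3)/(2/3) = 7/2; s3: -1 ≤ 0, skip; s4: (44/3)/(7/3) = 44/7.
Smallest ratio is 7/2 in the row of b, so b leaves.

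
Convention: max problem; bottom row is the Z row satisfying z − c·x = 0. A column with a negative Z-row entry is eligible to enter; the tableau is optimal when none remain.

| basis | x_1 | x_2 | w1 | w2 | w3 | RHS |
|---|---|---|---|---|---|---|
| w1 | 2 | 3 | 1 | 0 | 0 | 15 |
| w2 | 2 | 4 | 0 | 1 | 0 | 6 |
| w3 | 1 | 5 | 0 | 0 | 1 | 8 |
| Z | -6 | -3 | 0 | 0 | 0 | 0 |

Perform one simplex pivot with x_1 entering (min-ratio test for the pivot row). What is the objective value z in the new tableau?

Ratio test on column x_1 — row 1: 15/2 = 15/2; row 2: 6/2 = 3; row 3: 8/1 = 8. Minimum is 3 at row 2 (w2 leaves); pivot element 2.
Pivot on row 2; the Z-row RHS becomes 0 − (-6)·3 = 18.

18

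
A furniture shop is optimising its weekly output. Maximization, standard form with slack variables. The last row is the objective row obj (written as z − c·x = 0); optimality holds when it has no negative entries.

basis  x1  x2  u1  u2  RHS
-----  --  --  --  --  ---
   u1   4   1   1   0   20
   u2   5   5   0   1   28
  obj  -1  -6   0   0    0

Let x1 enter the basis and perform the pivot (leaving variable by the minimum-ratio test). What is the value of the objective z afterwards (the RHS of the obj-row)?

5

Ratio test on column x1 — row 1: 20/4 = 5; row 2: 28/5 = 28/5. Minimum is 5 at row 1 (u1 leaves); pivot element 4.
Pivot on row 1; the obj-row RHS becomes 0 − (-1)·5 = 5.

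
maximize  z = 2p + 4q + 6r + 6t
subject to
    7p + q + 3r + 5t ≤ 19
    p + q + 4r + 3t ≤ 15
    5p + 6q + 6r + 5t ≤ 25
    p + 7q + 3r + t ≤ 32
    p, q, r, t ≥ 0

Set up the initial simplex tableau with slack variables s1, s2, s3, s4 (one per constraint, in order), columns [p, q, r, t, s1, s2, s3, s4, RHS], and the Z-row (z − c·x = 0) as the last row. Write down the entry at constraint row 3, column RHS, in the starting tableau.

25

The RHS of constraint 3 is b_3 = 25.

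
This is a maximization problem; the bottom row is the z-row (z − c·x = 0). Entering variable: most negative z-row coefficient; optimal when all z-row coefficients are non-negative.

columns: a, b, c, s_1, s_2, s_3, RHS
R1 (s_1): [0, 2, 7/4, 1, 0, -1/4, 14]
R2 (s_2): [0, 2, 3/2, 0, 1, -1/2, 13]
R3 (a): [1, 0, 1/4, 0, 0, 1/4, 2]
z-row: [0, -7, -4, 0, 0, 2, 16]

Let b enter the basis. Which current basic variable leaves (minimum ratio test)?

Column b entries and ratios — s_1: 14/2 = 7; s_2: 13/2 = 13/2; a: 0 ≤ 0, skip.
Smallest ratio is 13/2 in the row of s_2, so s_2 leaves.

s_2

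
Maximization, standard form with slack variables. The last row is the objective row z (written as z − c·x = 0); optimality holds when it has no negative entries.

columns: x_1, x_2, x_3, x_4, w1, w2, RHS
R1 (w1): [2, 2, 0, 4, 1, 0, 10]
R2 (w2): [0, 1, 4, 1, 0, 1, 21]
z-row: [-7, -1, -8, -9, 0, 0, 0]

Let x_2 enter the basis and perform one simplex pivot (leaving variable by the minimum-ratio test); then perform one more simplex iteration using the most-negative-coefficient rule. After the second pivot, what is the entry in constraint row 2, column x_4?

Ratio test on column x_2 — row 1: 10/2 = 5; row 2: 21/1 = 21. Minimum is 5 at row 1 (w1 leaves); pivot element 2.
Divide row 1 by 2; eliminate column x_2 from the other rows.
Second iteration: most negative z-row entry is -8 in column x_3, so x_3 enters.
Ratio test on column x_3 — row 1: entry 0 ≤ 0; row 2: 16/4 = 4. Minimum is 4 at row 2 (w2 leaves); pivot element 4.
Divide row 2 by 4; eliminate column x_3 from the other rows.
After both pivots, the entry at constraint row 2, column x_4 is -1/4.

-1/4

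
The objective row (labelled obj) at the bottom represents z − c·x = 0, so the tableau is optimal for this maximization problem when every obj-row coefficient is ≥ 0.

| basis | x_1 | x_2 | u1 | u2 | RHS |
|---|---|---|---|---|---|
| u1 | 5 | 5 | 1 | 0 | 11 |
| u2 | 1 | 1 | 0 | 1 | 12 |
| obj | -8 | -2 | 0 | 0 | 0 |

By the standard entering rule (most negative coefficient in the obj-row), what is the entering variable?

Negative obj-row entries: x_1: -8, x_2: -2.
The most negative is -8 in column x_1, so x_1 enters.

x_1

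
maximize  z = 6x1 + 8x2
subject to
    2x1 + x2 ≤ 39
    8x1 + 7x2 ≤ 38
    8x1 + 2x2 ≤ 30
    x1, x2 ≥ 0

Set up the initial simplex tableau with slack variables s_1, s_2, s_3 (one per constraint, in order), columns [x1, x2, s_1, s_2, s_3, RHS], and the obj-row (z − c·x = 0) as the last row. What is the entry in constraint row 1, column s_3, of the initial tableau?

0

Slack s_3 belongs to constraint 3; its column is the unit vector e_3, so the entry in row 1 is 0.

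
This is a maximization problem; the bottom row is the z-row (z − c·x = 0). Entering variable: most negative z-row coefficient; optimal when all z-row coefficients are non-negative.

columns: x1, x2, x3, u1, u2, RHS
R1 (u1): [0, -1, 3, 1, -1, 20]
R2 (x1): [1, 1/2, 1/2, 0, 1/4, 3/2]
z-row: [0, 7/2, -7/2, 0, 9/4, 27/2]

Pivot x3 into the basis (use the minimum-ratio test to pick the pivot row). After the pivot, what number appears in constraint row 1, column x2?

-4

Ratio test on column x3 — row 1: 20/3 = 20/3; row 2: (3/2)/(1/2) = 3. Minimum is 3 at row 2 (x1 leaves); pivot element 1/2.
Divide row 2 by 1/2; eliminate column x3 from the other rows.
Row 1 update in column x2: -1 − 3·1 = -4.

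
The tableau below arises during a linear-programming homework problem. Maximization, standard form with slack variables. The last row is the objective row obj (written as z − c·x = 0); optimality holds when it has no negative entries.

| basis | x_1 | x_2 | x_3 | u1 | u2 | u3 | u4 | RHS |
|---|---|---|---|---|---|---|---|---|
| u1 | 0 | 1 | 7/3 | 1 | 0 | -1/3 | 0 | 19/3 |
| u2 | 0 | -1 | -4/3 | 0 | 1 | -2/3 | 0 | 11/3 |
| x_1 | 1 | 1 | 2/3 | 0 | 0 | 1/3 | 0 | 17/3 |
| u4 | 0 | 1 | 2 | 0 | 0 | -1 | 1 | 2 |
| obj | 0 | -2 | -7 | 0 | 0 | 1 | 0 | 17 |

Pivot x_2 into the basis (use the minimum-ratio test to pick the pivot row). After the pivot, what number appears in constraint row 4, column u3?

Ratio test on column x_2 — row 1: (19/3)/1 = 19/3; row 2: entry -1 ≤ 0; row 3: (17/3)/1 = 17/3; row 4: 2/1 = 2. Minimum is 2 at row 4 (u4 leaves); pivot element 1.
Divide row 4 by 1; eliminate column x_2 from the other rows.
In the new row 4, the u3 entry is the old entry divided by the pivot: (-1)/1 = -1.

-1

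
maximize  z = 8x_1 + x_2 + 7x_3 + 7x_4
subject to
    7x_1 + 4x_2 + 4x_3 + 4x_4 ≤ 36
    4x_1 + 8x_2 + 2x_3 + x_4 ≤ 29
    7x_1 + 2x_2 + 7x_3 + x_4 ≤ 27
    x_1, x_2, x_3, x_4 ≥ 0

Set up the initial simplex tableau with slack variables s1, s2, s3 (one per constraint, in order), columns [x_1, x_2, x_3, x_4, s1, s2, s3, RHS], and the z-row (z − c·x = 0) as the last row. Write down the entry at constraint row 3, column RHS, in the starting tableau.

The RHS of constraint 3 is b_3 = 27.

27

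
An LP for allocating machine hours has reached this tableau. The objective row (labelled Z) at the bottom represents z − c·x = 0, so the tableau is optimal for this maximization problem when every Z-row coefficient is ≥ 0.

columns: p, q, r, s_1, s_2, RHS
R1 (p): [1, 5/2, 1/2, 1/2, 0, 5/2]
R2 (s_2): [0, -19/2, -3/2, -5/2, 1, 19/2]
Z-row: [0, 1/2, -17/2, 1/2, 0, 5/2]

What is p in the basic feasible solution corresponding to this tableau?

p is basic (row 1); its value is the RHS of that row, 5/2.

5/2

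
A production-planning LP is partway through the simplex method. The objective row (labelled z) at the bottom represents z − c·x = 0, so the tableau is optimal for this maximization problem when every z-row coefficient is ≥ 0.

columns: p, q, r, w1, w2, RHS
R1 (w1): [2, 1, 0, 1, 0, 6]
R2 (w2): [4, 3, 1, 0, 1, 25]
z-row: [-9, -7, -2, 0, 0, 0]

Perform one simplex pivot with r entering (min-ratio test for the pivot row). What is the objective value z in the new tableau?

50

Ratio test on column r — row 1: entry 0 ≤ 0; row 2: 25/1 = 25. Minimum is 25 at row 2 (w2 leaves); pivot element 1.
Pivot on row 2; the z-row RHS becomes 0 − (-2)·25 = 50.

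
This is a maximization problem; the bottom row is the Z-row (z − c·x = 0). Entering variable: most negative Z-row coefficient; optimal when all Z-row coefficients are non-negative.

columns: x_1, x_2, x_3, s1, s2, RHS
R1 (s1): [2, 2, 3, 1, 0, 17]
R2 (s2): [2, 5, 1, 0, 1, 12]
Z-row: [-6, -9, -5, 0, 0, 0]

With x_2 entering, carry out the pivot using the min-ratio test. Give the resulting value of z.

Ratio test on column x_2 — row 1: 17/2 = 17/2; row 2: 12/5 = 12/5. Minimum is 12/5 at row 2 (s2 leaves); pivot element 5.
Pivot on row 2; the Z-row RHS becomes 0 − (-9)·(12/5) = 108/5.

108/5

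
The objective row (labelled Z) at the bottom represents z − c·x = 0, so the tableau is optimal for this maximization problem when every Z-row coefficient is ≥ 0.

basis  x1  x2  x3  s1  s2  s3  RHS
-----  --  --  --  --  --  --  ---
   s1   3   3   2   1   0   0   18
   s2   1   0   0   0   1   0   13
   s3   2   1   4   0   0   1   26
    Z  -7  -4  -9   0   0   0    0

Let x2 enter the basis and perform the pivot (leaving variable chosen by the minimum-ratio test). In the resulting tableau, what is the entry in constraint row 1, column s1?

Ratio test on column x2 — row 1: 18/3 = 6; row 2: entry 0 ≤ 0; row 3: 26/1 = 26. Minimum is 6 at row 1 (s1 leaves); pivot element 3.
Divide row 1 by 3; eliminate column x2 from the other rows.
In the new row 1, the s1 entry is the old entry divided by the pivot: 1/3 = 1/3.

1/3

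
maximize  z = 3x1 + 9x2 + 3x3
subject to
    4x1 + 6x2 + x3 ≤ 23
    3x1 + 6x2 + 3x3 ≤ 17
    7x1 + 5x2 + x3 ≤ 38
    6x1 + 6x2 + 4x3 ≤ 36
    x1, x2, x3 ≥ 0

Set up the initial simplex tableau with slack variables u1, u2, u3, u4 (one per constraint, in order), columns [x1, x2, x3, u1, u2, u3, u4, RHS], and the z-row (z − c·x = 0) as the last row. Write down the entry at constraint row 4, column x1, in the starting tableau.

Constraint 4 has coefficient 6 on x1.

6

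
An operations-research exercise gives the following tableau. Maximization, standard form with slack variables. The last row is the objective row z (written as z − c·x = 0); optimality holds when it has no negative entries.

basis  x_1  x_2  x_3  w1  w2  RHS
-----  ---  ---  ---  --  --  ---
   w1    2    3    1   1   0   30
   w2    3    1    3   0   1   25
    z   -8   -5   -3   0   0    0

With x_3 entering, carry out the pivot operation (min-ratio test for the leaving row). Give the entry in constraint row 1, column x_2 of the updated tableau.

Ratio test on column x_3 — row 1: 30/1 = 30; row 2: 25/3 = 25/3. Minimum is 25/3 at row 2 (w2 leaves); pivot element 3.
Divide row 2 by 3; eliminate column x_3 from the other rows.
Row 1 update in column x_2: 3 − 1·(1/3) = 8/3.

8/3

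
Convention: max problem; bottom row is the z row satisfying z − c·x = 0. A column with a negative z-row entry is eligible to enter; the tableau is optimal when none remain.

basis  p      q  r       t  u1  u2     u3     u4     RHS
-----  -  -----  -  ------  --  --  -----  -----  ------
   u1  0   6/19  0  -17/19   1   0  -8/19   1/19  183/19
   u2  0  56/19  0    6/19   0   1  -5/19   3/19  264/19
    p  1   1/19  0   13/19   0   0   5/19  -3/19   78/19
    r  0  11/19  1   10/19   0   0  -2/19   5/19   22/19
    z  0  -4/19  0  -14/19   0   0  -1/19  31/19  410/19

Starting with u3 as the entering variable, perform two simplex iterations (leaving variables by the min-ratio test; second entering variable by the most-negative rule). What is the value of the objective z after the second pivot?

Ratio test on column u3 — row 1: entry -8/19 ≤ 0; row 2: entry -5/19 ≤ 0; row 3: (78/19)/(5/19) = 78/5; row 4: entry -2/19 ≤ 0. Minimum is 78/5 at row 3 (p leaves); pivot element 5/19.
Pivot on row 3; the z-row RHS becomes 410/19 − (-1/19)·(78/5) = 112/5.
Next entering variable (most negative z-row entry -3/5): t.
Ratio test on column t — row 1: (81/5)/(1/5) = 81; row 2: 18/1 = 18; row 3: (78/5)/(13/5) = 6; row 4: (14/5)/(4/5) = 7/2. Minimum is 7/2 at row 4 (r leaves); pivot element 4/5.
After the second pivot the z-row RHS is 112/5 − (-3/5)·(7/2) = 49/2.

49/2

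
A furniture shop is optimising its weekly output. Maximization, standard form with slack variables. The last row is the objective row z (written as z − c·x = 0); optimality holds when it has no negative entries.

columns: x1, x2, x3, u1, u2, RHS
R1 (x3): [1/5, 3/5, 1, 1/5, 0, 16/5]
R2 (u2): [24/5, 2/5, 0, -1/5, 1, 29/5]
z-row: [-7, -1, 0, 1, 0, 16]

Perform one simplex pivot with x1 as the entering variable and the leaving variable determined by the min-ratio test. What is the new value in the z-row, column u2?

35/24

Ratio test on column x1 — row 1: (16/5)/(1/5) = 16; row 2: (29/5)/(24/5) = 29/24. Minimum is 29/24 at row 2 (u2 leaves); pivot element 24/5.
Divide row 2 by 24/5; eliminate column x1 from the other rows.
z-row update in column u2: 0 − (-7)·(5/24) = 35/24.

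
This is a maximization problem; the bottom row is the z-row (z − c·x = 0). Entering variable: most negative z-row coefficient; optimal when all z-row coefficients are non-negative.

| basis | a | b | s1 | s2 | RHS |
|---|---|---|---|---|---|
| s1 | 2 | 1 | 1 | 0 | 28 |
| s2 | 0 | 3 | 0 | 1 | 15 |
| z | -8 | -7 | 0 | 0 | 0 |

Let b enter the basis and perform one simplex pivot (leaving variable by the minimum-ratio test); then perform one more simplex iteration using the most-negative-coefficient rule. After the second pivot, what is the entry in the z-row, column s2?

Ratio test on column b — row 1: 28/1 = 28; row 2: 15/3 = 5. Minimum is 5 at row 2 (s2 leaves); pivot element 3.
Divide row 2 by 3; eliminate column b from the other rows.
Second iteration: most negative z-row entry is -8 in column a, so a enters.
Ratio test on column a — row 1: 23/2 = 23/2; row 2: entry 0 ≤ 0. Minimum is 23/2 at row 1 (s1 leaves); pivot element 2.
Divide row 1 by 2; eliminate column a from the other rows.
After both pivots, the entry at the z-row, column s2 is 1.

1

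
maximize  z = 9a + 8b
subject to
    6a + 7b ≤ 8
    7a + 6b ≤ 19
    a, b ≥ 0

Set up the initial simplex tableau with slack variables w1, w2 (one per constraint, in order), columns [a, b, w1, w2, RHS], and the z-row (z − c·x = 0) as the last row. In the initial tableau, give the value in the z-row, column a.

-9

The z-row carries the negated objective coefficients: the a entry is -9.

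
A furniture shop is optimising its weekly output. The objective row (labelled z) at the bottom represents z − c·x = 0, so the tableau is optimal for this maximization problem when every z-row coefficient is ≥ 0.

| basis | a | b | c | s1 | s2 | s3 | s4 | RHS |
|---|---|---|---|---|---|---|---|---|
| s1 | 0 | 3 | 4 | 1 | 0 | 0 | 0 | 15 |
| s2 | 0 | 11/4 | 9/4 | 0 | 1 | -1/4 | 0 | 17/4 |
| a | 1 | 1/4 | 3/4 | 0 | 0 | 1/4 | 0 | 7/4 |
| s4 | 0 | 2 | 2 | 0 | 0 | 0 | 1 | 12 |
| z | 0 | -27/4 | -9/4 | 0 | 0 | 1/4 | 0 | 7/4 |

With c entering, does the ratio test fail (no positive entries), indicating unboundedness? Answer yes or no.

no

Column c has positive entries in row(s) 1, 2, 3, 4, so the ratio test bounds it — not unbounded.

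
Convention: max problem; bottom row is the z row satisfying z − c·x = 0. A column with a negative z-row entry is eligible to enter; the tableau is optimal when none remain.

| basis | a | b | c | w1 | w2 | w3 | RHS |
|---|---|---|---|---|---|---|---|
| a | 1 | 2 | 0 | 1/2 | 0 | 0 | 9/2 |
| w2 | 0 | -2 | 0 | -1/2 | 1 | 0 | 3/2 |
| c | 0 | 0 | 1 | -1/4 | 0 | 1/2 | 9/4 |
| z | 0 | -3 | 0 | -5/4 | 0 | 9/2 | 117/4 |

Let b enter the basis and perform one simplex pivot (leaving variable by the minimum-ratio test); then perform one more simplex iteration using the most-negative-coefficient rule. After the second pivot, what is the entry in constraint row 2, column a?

Ratio test on column b — row 1: (9/2)/2 = 9/4; row 2: entry -2 ≤ 0; row 3: entry 0 ≤ 0. Minimum is 9/4 at row 1 (a leaves); pivot element 2.
Divide row 1 by 2; eliminate column b from the other rows.
Second iteration: most negative z-row entry is -1/2 in column w1, so w1 enters.
Ratio test on column w1 — row 1: (9/4)/(1/4) = 9; row 2: entry 0 ≤ 0; row 3: entry -1/4 ≤ 0. Minimum is 9 at row 1 (b leaves); pivot element 1/4.
Divide row 1 by 1/4; eliminate column w1 from the other rows.
After both pivots, the entry at constraint row 2, column a is 1.

1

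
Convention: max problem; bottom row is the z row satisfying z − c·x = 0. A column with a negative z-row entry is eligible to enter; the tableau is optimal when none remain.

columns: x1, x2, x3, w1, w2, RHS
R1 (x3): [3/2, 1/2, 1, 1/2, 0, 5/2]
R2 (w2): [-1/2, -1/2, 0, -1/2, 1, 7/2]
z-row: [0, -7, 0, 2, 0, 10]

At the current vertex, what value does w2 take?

w2 is basic (row 2); its value is the RHS of that row, 7/2.

7/2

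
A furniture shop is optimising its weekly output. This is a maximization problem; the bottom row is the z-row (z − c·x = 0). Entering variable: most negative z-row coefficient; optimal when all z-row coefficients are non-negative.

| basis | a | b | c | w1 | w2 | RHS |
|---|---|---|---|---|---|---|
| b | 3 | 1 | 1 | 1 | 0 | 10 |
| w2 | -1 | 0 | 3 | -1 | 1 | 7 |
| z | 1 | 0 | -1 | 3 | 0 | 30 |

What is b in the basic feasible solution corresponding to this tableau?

b is basic (row 1); its value is the RHS of that row, 10.

10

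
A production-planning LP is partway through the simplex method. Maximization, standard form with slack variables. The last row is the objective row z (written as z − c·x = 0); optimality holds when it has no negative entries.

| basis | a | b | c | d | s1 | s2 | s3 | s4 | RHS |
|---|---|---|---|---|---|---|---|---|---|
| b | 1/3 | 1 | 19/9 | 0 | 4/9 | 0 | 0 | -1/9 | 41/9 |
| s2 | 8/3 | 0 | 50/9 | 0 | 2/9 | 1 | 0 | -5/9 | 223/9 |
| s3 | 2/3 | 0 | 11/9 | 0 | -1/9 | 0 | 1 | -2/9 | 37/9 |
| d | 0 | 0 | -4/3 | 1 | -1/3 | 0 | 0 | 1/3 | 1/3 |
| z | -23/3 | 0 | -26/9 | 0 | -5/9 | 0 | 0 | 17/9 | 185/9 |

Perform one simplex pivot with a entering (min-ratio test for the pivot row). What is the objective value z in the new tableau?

Ratio test on column a — row 1: (41/9)/(1/3) = 41/3; row 2: (223/9)/(8/3) = 223/24; row 3: (37/9)/(2/3) = 37/6; row 4: entry 0 ≤ 0. Minimum is 37/6 at row 3 (s3 leaves); pivot element 2/3.
Pivot on row 3; the z-row RHS becomes 185/9 − (-23/3)·(37/6) = 407/6.

407/6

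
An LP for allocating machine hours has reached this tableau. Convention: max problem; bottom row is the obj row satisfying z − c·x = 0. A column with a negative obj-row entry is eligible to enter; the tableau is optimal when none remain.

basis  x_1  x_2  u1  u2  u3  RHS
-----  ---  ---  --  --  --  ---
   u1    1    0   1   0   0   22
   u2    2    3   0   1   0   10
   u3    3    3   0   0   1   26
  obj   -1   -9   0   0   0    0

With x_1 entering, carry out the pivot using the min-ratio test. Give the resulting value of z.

Ratio test on column x_1 — row 1: 22/1 = 22; row 2: 10/2 = 5; row 3: 26/3 = 26/3. Minimum is 5 at row 2 (u2 leaves); pivot element 2.
Pivot on row 2; the obj-row RHS becomes 0 − (-1)·5 = 5.

5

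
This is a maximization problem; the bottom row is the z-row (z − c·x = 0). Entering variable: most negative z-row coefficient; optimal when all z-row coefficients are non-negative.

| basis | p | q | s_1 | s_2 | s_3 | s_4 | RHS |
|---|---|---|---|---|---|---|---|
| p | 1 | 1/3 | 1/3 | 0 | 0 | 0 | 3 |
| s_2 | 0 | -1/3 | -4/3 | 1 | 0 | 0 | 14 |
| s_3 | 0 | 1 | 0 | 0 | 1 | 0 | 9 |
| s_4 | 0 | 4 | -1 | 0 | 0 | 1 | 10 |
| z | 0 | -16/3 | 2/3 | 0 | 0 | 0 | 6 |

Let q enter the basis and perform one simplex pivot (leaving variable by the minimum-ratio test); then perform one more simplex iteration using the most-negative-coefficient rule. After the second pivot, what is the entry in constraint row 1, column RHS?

Ratio test on column q — row 1: 3/(1/3) = 9; row 2: entry -1/3 ≤ 0; row 3: 9/1 = 9; row 4: 10/4 = 5/2. Minimum is 5/2 at row 4 (s_4 leaves); pivot element 4.
Divide row 4 by 4; eliminate column q from the other rows.
Second iteration: most negative z-row entry is -2/3 in column s_1, so s_1 enters.
Ratio test on column s_1 — row 1: (13/6)/(5/12) = 26/5; row 2: entry -17/12 ≤ 0; row 3: (13/2)/(1/4) = 26; row 4: entry -1/4 ≤ 0. Minimum is 26/5 at row 1 (p leaves); pivot element 5/12.
Divide row 1 by 5/12; eliminate column s_1 from the other rows.
After both pivots, the entry at constraint row 1, column RHS is 26/5.

26/5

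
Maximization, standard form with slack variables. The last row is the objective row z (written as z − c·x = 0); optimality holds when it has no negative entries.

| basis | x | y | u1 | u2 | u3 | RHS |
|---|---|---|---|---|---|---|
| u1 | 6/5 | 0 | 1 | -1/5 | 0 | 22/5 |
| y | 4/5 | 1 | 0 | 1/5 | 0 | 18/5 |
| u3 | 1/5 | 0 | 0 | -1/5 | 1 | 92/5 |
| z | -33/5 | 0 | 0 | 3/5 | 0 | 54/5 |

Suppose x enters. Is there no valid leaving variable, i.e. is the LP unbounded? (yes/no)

Column x has positive entries in row(s) 1, 2, 3, so the ratio test bounds it — not unbounded.

no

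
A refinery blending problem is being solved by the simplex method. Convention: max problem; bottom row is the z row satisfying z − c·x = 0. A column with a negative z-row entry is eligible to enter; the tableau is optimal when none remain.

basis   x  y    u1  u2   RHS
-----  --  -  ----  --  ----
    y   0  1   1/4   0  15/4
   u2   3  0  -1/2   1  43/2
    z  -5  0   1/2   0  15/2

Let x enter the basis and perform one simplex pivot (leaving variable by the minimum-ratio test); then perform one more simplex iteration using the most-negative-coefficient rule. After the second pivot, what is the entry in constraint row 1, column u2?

Ratio test on column x — row 1: entry 0 ≤ 0; row 2: (43/2)/3 = 43/6. Minimum is 43/6 at row 2 (u2 leaves); pivot element 3.
Divide row 2 by 3; eliminate column x from the other rows.
Second iteration: most negative z-row entry is -1/3 in column u1, so u1 enters.
Ratio test on column u1 — row 1: (15/4)/(1/4) = 15; row 2: entry -1/6 ≤ 0. Minimum is 15 at row 1 (y leaves); pivot element 1/4.
Divide row 1 by 1/4; eliminate column u1 from the other rows.
After both pivots, the entry at constraint row 1, column u2 is 0.

0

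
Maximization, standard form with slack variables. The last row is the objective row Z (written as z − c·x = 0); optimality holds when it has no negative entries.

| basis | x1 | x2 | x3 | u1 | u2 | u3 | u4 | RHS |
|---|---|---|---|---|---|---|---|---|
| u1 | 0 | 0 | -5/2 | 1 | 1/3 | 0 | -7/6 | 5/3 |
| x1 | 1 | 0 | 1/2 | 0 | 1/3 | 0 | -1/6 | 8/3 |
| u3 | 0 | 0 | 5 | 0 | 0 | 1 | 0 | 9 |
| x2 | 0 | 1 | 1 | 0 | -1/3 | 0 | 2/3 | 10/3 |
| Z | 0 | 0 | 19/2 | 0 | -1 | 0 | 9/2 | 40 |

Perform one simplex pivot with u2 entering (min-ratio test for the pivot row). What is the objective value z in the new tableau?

Ratio test on column u2 — row 1: (5/3)/(1/3) = 5; row 2: (8/3)/(1/3) = 8; row 3: entry 0 ≤ 0; row 4: entry -1/3 ≤ 0. Minimum is 5 at row 1 (u1 leaves); pivot element 1/3.
Pivot on row 1; the Z-row RHS becomes 40 − (-1)·5 = 45.

45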